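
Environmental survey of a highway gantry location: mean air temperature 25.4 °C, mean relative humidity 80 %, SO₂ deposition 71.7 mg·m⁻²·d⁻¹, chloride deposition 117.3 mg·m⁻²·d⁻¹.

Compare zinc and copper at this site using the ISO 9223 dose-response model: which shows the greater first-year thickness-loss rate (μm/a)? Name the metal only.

zinc: f(T) = -0.071·(T−10) [T>10 °C] = -1.0934
  sulphur-dioxide contribution → 1.123 μm/a
  chloride contribution → 4.346 μm/a
  total first-year rate 5.469 μm/a
copper: f(T) = -0.080·(T−10) [T>10 °C] = -1.2320
  sulphur-dioxide contribution → 0.5267 μm/a
  chloride contribution → 2.295 μm/a
  ⇒ r_corr(copper) = 2.821 μm/a
Ordering by μm/a: zinc (5.47) > copper (2.82)

zinc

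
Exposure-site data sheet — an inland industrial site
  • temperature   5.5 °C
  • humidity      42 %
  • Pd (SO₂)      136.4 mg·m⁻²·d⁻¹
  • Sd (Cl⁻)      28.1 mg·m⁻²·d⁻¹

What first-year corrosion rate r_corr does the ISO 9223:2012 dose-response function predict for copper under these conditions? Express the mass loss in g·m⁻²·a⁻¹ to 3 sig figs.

r_corr = 2.49 g·m⁻²·a⁻¹

copper: f(T) = +0.126·(T−10) [T≤10 °C] = -0.5670
  sulphur-dioxide contribution → 0.1286 μm/a
  chloride contribution → 0.1498 μm/a
  total first-year rate 0.2784 μm/a
Convert to mass loss: 0.2784 μm/a × 8.96 g/cm³ = 2.495 g·m⁻²·a⁻¹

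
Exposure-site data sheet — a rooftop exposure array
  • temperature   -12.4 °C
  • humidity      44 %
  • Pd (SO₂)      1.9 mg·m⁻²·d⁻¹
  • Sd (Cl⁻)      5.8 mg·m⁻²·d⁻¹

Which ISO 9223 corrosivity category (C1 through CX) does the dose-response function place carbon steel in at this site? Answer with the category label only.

carbon steel: temperature factor f = +0.150·(-22.4) = -3.3600
  sulphur-dioxide contribution → 0.207 μm/a
  chloride contribution → 0.7891 μm/a
  ⇒ r_corr(carbon steel) = 0.996 μm/a
ISO 9223 Table 2 (carbon steel): 0 < 0.996 ≤ 1.3 μm/a ⇒ C1

C1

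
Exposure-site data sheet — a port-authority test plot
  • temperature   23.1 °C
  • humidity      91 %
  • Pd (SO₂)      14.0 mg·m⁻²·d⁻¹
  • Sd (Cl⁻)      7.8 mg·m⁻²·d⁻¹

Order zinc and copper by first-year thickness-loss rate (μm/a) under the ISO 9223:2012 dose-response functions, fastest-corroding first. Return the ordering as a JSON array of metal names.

["copper", "zinc"]

zinc: temperature factor f = -0.071·(13.1) = -0.9301
  Pd branch = 0.0129·Pd^0.44·e^(0.046·RH+f) = 1.069 μm/a
  Cl⁻ term: 0.0175·7.8^0.57·exp(0.008·91+0.085·23.1) = 0.8326
  r_corr = 1.069 + 0.8326 = 1.901 μm/a
copper: T>10 °C ⇒ hinge -0.080·(23.1−10) = -1.0480
  SO₂ term: 0.0053·14.0^0.26·exp(0.059·91-1.0480) = 0.7922
  Sd branch = 0.01025·Sd^0.27·e^(0.036·RH+0.049·T) = 1.465 μm/a
  sum: 0.7922 + 1.465 → r_corr = 2.258 μm/a
Ordering by μm/a: copper (2.26) > zinc (1.9)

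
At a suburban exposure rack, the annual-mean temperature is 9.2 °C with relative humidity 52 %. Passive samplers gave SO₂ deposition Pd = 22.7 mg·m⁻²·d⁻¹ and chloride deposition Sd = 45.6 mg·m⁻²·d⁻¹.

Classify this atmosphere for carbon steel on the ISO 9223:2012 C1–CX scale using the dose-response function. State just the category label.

carbon steel: f(T) = +0.150·(T−10) [T≤10 °C] = -0.1200
  SO₂ term: 1.77·22.7^0.52·exp(0.02·52-0.1200) = 22.52
  Sd branch = 0.102·Sd^0.62·e^(0.033·RH+0.04·T) = 8.754 μm/a
  r_corr = 22.52 + 8.754 = 31.28 μm/a
Category bounds: 25…50 μm/a bracket r_corr ⇒ C3

C3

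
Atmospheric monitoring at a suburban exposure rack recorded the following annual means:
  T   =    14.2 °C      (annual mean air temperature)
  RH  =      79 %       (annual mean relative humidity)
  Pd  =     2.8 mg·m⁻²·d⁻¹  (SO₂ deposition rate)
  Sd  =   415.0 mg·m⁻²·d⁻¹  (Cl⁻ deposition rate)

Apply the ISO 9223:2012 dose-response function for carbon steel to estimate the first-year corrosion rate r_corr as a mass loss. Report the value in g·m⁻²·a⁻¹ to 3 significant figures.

carbon steel: f(T) = -0.054·(T−10) [T>10 °C] = -0.2268
  SO₂ term: 1.77·2.8^0.52·exp(0.02·79-0.2268) = 11.7
  Cl⁻ term: 0.102·415.0^0.62·exp(0.033·79+0.04·14.2) = 102.5
  r_corr = 11.7 + 102.5 = 114.2 μm/a
Convert to mass loss: 114.2 μm/a × 7.85 g/cm³ = 896.4 g·m⁻²·a⁻¹

r_corr = 896 g·m⁻²·a⁻¹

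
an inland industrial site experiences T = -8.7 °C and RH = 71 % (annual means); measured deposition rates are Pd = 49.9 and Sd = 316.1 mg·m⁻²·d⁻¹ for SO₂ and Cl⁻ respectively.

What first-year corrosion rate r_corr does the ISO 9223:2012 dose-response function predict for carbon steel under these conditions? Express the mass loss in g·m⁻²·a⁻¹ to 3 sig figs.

carbon steel: temperature factor f = +0.150·(-18.7) = -2.8050
  Pd branch = 1.77·Pd^0.52·e^(0.02·RH+f) = 3.384 μm/a
  Sd branch = 0.102·Sd^0.62·e^(0.033·RH+0.04·T) = 26.6 μm/a
  sum: 3.384 + 26.6 → r_corr = 29.99 μm/a
Convert to mass loss: 29.99 μm/a × 7.85 g/cm³ = 235.4 g·m⁻²·a⁻¹

r_corr = 235 g·m⁻²·a⁻¹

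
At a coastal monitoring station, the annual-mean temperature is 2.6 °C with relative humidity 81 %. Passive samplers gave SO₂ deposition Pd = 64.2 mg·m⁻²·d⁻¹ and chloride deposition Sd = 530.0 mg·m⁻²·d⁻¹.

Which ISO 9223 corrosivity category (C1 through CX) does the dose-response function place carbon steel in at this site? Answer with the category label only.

carbon steel: T≤10 °C ⇒ hinge +0.150·(2.6−10) = -1.1100
  sulphur-dioxide contribution → 25.67 μm/a
  chloride contribution → 80.11 μm/a
  ⇒ r_corr(carbon steel) = 105.8 μm/a
Category bounds: 80…200 μm/a bracket r_corr ⇒ C5

C5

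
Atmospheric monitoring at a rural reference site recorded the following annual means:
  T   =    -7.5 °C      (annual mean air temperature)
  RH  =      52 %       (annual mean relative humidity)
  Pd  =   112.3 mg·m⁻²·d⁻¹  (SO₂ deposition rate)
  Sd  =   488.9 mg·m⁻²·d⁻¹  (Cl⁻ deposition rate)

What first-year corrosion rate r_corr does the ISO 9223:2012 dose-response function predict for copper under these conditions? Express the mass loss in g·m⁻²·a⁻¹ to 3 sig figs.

r_corr = 2.58 g·m⁻²·a⁻¹

copper: f(T) = +0.126·(T−10) [T≤10 °C] = -2.2050
  Pd branch = 0.0053·Pd^0.26·e^(0.059·RH+f) = 0.04287 μm/a
  Cl⁻ term: 0.01025·488.9^0.27·exp(0.036·52+0.049·-7.5) = 0.2456
  r_corr = 0.04287 + 0.2456 = 0.2885 μm/a
Convert to mass loss: 0.2885 μm/a × 8.96 g/cm³ = 2.585 g·m⁻²·a⁻¹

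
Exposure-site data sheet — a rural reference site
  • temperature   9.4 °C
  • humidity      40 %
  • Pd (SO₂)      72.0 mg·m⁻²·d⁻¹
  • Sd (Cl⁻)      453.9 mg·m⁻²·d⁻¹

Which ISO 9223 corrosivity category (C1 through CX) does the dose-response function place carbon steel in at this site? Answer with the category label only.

C4

carbon steel: temperature factor f = +0.150·(-0.6) = -0.0900
  Pd branch = 1.77·Pd^0.52·e^(0.02·RH+f) = 33.28 μm/a
  Sd branch = 0.102·Sd^0.62·e^(0.033·RH+0.04·T) = 24.69 μm/a
  sum: 33.28 + 24.69 → r_corr = 57.96 μm/a
Category bounds: 50…80 μm/a bracket r_corr ⇒ C4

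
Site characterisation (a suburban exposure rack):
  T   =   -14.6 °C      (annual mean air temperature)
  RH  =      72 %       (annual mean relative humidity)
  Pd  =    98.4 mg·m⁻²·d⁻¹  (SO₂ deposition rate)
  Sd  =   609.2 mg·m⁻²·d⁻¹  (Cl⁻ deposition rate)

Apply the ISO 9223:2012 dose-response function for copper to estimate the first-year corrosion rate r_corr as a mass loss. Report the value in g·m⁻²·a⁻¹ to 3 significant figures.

copper: f(T) = +0.126·(T−10) [T≤10 °C] = -3.0996
  Pd branch = 0.0053·Pd^0.26·e^(0.059·RH+f) = 0.05511 μm/a
  Cl⁻ term: 0.01025·609.2^0.27·exp(0.036·72+0.049·-14.6) = 0.3781
  r_corr = 0.05511 + 0.3781 = 0.4332 μm/a
Convert to mass loss: 0.4332 μm/a × 8.96 g/cm³ = 3.882 g·m⁻²·a⁻¹

r_corr = 3.88 g·m⁻²·a⁻¹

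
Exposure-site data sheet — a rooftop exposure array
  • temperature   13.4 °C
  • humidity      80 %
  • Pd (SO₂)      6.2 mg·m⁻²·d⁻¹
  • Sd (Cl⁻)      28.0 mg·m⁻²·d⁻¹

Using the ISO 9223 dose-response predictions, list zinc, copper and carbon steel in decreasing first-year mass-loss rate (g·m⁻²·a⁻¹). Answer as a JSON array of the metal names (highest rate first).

["carbon steel", "copper", "zinc"]

zinc: T>10 °C ⇒ hinge -0.071·(13.4−10) = -0.2414
  Pd branch = 0.0129·Pd^0.44·e^(0.046·RH+f) = 0.8966 μm/a
  Cl⁻ term: 0.0175·28.0^0.57·exp(0.008·80+0.085·13.4) = 0.6927
  sum: 0.8966 + 0.6927 → r_corr = 1.589 μm/a
  mass loss = 1.589 μm/a × 7.14 g/cm³ = 11.35 g·m⁻²·a⁻¹
copper: T>10 °C ⇒ hinge -0.080·(13.4−10) = -0.2720
  Pd branch = 0.0053·Pd^0.26·e^(0.059·RH+f) = 0.7278 μm/a
  Cl⁻ term: 0.01025·28.0^0.27·exp(0.036·80+0.049·13.4) = 0.8657
  sum: 0.7278 + 0.8657 → r_corr = 1.594 μm/a
  mass loss = 1.594 μm/a × 8.96 g/cm³ = 14.28 g·m⁻²·a⁻¹
carbon steel: T>10 °C ⇒ hinge -0.054·(13.4−10) = -0.1836
  SO₂ term: 1.77·6.2^0.52·exp(0.02·80-0.1836) = 18.84
  Sd branch = 0.102·Sd^0.62·e^(0.033·RH+0.04·T) = 19.28 μm/a
  sum: 18.84 + 19.28 → r_corr = 38.13 μm/a
  mass loss = 38.13 μm/a × 7.85 g/cm³ = 299.3 g·m⁻²·a⁻¹
Ordering by g·m⁻²·a⁻¹: carbon steel (299) > copper (14.3) > zinc (11.3)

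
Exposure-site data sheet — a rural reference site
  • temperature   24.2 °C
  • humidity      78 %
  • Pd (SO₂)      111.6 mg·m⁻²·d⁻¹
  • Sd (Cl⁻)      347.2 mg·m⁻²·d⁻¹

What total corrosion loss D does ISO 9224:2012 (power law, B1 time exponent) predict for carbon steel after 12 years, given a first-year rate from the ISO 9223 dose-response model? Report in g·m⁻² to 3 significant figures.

D(12) = 5.12e+03 g·m⁻²

carbon steel: T>10 °C ⇒ hinge -0.054·(24.2−10) = -0.7668
  Pd branch = 1.77·Pd^0.52·e^(0.02·RH+f) = 45.42 μm/a
  Cl⁻ term: 0.102·347.2^0.62·exp(0.033·78+0.04·24.2) = 132.4
  r_corr = 45.42 + 132.4 = 177.9 μm/a
Power-law: D(12) = r_corr · 12^0.523
  D(12) = 177.9 × 12^0.523 = 177.9 × 3.668 = 652.4 μm
  Mass loss = 652.4 μm × 7.85 g/cm³ = 5121 g·m⁻²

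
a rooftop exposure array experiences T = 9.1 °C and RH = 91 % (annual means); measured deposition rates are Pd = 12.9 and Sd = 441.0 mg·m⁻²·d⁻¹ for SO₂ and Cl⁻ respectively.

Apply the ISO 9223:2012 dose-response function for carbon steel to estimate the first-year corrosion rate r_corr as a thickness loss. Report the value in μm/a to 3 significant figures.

r_corr = 165 μm/a

carbon steel: T≤10 °C ⇒ hinge +0.150·(9.1−10) = -0.1350
  Pd branch = 1.77·Pd^0.52·e^(0.02·RH+f) = 36.08 μm/a
  Sd branch = 0.102·Sd^0.62·e^(0.033·RH+0.04·T) = 129 μm/a
  sum: 36.08 + 129 → r_corr = 165 μm/a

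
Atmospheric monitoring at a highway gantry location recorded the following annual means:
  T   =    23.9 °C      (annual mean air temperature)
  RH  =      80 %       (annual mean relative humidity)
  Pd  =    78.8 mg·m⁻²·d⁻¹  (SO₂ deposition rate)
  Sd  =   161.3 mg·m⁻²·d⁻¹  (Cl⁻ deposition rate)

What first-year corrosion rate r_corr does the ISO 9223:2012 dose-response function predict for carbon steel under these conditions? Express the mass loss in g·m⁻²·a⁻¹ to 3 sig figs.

carbon steel: T>10 °C ⇒ hinge -0.054·(23.9−10) = -0.7506
  Pd branch = 1.77·Pd^0.52·e^(0.02·RH+f) = 40.09 μm/a
  Cl⁻ term: 0.102·161.3^0.62·exp(0.033·80+0.04·23.9) = 86.91
  r_corr = 40.09 + 86.91 = 127 μm/a
Convert to mass loss: 127 μm/a × 7.85 g/cm³ = 996.9 g·m⁻²·a⁻¹

r_corr = 997 g·m⁻²·a⁻¹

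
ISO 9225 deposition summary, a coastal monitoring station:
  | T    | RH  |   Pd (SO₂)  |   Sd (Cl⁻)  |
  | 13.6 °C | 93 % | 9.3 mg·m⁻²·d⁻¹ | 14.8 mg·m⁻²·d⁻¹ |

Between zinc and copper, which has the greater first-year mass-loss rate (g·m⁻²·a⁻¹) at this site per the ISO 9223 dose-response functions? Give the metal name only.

zinc: temperature factor f = -0.071·(3.6) = -0.2556
  Pd branch = 0.0129·Pd^0.44·e^(0.046·RH+f) = 1.921 μm/a
  Sd branch = 0.0175·Sd^0.57·e^(0.008·RH+0.085·T) = 0.5436 μm/a
  sum: 1.921 + 0.5436 → r_corr = 2.465 μm/a
  mass loss = 2.465 μm/a × 7.14 g/cm³ = 17.6 g·m⁻²·a⁻¹
copper: temperature factor f = -0.080·(3.6) = -0.2880
  Pd branch = 0.0053·Pd^0.26·e^(0.059·RH+f) = 1.714 μm/a
  Sd branch = 0.01025·Sd^0.27·e^(0.036·RH+0.049·T) = 1.175 μm/a
  sum: 1.714 + 1.175 → r_corr = 2.889 μm/a
  mass loss = 2.889 μm/a × 8.96 g/cm³ = 25.89 g·m⁻²·a⁻¹
Ordering by g·m⁻²·a⁻¹: copper (25.9) > zinc (17.6)

copper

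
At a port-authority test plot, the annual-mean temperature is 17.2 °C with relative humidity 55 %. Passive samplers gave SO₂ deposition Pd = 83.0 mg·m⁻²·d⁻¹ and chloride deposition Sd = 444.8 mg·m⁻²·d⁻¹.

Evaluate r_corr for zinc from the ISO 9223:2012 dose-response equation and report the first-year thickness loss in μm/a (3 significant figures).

zinc: T>10 °C ⇒ hinge -0.071·(17.2−10) = -0.5112
  SO₂ term: 0.0129·83.0^0.44·exp(0.046·55-0.5112) = 0.6788
  Sd branch = 0.0175·Sd^0.57·e^(0.008·RH+0.085·T) = 3.789 μm/a
  r_corr = 0.6788 + 3.789 = 4.468 μm/a

r_corr = 4.47 μm/a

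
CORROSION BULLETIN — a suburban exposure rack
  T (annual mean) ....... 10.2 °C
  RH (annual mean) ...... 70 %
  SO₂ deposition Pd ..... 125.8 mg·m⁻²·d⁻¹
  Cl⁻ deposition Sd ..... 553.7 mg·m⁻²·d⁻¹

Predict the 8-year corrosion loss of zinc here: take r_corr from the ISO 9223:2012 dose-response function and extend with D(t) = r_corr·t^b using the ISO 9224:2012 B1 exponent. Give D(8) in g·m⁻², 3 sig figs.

zinc: T>10 °C ⇒ hinge -0.071·(10.2−10) = -0.0142
  SO₂ term: 0.0129·125.8^0.44·exp(0.046·70-0.0142) = 2.671
  Sd branch = 0.0175·Sd^0.57·e^(0.008·RH+0.085·T) = 2.67 μm/a
  sum: 2.671 + 2.67 → r_corr = 5.341 μm/a
ISO 9224: D(t) = r_corr · t^b with b = 0.813 (zinc, B1)
  D(8) = 5.341 × 8^0.813 = 5.341 × 5.423 = 28.96 μm
  Mass loss = 28.96 μm × 7.14 g/cm³ = 206.8 g·m⁻²

D(8) = 207 g·m⁻²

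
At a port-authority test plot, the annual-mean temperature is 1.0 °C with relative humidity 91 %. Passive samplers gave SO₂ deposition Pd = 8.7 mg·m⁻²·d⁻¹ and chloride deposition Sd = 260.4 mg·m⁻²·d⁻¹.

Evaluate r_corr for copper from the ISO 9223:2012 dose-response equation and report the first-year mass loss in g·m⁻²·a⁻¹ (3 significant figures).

r_corr = 17.2 g·m⁻²·a⁻¹

copper: temperature factor f = +0.126·(-9.0) = -1.1340
  sulphur-dioxide contribution → 0.6424 μm/a
  chloride contribution → 1.279 μm/a
  total first-year rate 1.922 μm/a
Convert to mass loss: 1.922 μm/a × 8.96 g/cm³ = 17.22 g·m⁻²·a⁻¹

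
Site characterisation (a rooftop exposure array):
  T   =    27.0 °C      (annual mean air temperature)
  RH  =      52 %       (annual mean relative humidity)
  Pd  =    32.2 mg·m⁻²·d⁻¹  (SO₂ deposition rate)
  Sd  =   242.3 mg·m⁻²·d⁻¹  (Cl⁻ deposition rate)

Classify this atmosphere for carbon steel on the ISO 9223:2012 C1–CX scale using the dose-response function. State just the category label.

carbon steel: f(T) = -0.054·(T−10) [T>10 °C] = -0.9180
  Pd branch = 1.77·Pd^0.52·e^(0.02·RH+f) = 12.16 μm/a
  Cl⁻ term: 0.102·242.3^0.62·exp(0.033·52+0.04·27.0) = 50.26
  r_corr = 12.16 + 50.26 = 62.42 μm/a
62.4 μm/a falls in (50, 80] for carbon steel → category C4

C4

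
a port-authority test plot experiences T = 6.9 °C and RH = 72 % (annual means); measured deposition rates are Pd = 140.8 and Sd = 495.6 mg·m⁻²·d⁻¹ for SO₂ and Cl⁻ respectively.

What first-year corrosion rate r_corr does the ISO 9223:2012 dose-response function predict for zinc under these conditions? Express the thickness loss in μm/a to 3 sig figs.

r_corr = 4.70 μm/a

zinc: temperature factor f = +0.038·(-3.1) = -0.1178
  SO₂ term: 0.0129·140.8^0.44·exp(0.046·72-0.1178) = 2.775
  Cl⁻ term: 0.0175·495.6^0.57·exp(0.008·72+0.085·6.9) = 1.924
  r_corr = 2.775 + 1.924 = 4.698 μm/a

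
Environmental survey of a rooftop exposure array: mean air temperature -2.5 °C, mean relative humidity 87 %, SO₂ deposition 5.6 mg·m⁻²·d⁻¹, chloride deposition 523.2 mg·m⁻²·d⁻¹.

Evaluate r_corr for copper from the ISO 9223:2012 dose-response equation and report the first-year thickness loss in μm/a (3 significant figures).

copper: T≤10 °C ⇒ hinge +0.126·(-2.5−10) = -1.5750
  Pd branch = 0.0053·Pd^0.26·e^(0.059·RH+f) = 0.2911 μm/a
  Cl⁻ term: 0.01025·523.2^0.27·exp(0.036·87+0.049·-2.5) = 1.127
  sum: 0.2911 + 1.127 → r_corr = 1.418 μm/a

r_corr = 1.42 μm/a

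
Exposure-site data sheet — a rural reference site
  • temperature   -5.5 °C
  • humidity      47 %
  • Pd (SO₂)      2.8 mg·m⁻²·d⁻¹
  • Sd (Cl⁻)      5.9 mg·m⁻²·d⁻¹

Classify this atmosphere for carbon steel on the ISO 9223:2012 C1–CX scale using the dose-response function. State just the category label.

carbon steel: f(T) = +0.150·(T−10) [T≤10 °C] = -2.3250
  sulphur-dioxide contribution → 0.7568 μm/a
  chloride contribution → 1.16 μm/a
  total first-year rate 1.917 μm/a
Category bounds: 1.3…25 μm/a bracket r_corr ⇒ C2

C2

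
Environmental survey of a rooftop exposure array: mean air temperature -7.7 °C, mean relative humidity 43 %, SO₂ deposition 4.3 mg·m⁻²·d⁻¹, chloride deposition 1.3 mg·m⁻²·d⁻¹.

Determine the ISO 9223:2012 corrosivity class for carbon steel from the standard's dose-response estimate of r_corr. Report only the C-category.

C1

carbon steel: temperature factor f = +0.150·(-17.7) = -2.6550
  sulphur-dioxide contribution → 0.6278 μm/a
  chloride contribution → 0.3645 μm/a
  total first-year rate 0.9923 μm/a
Category bounds: 0…1.3 μm/a bracket r_corr ⇒ C1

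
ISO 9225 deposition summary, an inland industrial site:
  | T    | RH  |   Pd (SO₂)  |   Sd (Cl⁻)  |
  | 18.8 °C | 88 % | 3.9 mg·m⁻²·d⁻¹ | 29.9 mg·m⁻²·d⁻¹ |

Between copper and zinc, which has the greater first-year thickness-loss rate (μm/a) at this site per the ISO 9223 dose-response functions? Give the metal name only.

copper: T>10 °C ⇒ hinge -0.080·(18.8−10) = -0.7040
  SO₂ term: 0.0053·3.9^0.26·exp(0.059·88-0.7040) = 0.6715
  Sd branch = 0.01025·Sd^0.27·e^(0.036·RH+0.049·T) = 1.531 μm/a
  sum: 0.6715 + 1.531 → r_corr = 2.203 μm/a
zinc: f(T) = -0.071·(T−10) [T>10 °C] = -0.6248
  Pd branch = 0.0129·Pd^0.44·e^(0.046·RH+f) = 0.72 μm/a
  Sd branch = 0.0175·Sd^0.57·e^(0.008·RH+0.085·T) = 1.213 μm/a
  sum: 0.72 + 1.213 → r_corr = 1.933 μm/a
Ordering by μm/a: copper (2.2) > zinc (1.93)

copper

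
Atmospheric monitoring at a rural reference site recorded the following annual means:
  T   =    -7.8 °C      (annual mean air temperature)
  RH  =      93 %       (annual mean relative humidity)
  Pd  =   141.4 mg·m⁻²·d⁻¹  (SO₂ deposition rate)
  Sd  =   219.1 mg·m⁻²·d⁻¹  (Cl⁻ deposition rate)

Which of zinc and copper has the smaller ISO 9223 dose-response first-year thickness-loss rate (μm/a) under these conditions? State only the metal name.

copper

zinc: T≤10 °C ⇒ hinge +0.038·(-7.8−10) = -0.6764
  sulphur-dioxide contribution → 4.178 μm/a
  chloride contribution → 0.4096 μm/a
  total first-year rate 4.587 μm/a
copper: f(T) = +0.126·(T−10) [T≤10 °C] = -2.2428
  sulphur-dioxide contribution → 0.4924 μm/a
  chloride contribution → 0.8526 μm/a
  ⇒ r_corr(copper) = 1.345 μm/a
Ordering by μm/a: zinc (4.59) > copper (1.34)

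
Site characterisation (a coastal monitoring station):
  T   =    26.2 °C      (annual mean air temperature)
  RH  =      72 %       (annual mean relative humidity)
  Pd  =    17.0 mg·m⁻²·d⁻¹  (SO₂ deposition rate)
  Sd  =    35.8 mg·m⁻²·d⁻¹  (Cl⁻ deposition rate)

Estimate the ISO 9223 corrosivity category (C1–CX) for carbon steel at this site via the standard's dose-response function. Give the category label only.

C3

carbon steel: f(T) = -0.054·(T−10) [T>10 °C] = -0.8748
  sulphur-dioxide contribution → 13.59 μm/a
  chloride contribution → 28.78 μm/a
  total first-year rate 42.37 μm/a
42.4 μm/a falls in (25, 50] for carbon steel → category C3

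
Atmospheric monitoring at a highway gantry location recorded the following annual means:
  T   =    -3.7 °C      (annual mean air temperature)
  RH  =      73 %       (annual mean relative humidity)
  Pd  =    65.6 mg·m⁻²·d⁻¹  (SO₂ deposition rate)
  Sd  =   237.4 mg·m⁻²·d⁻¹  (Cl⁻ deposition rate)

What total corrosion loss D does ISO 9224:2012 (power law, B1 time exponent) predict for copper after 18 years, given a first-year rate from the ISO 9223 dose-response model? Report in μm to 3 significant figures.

D(18) = 4.99 μm

copper: T≤10 °C ⇒ hinge +0.126·(-3.7−10) = -1.7262
  Pd branch = 0.0053·Pd^0.26·e^(0.059·RH+f) = 0.2077 μm/a
  Sd branch = 0.01025·Sd^0.27·e^(0.036·RH+0.049·T) = 0.5184 μm/a
  sum: 0.2077 + 0.5184 → r_corr = 0.7262 μm/a
ISO 9224: D(t) = r_corr · t^b with b = 0.667 (copper, B1)
  D(18) = 0.7262 × 18^0.667 = 0.7262 × 6.875 = 4.992 μm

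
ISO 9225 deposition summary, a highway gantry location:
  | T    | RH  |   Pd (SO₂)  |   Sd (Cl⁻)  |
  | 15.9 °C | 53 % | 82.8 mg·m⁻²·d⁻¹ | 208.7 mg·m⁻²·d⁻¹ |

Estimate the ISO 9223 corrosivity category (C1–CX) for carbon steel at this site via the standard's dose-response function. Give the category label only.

carbon steel: f(T) = -0.054·(T−10) [T>10 °C] = -0.3186
  SO₂ term: 1.77·82.8^0.52·exp(0.02·53-0.3186) = 36.93
  Sd branch = 0.102·Sd^0.62·e^(0.033·RH+0.04·T) = 30.37 μm/a
  sum: 36.93 + 30.37 → r_corr = 67.3 μm/a
ISO 9223 Table 2 (carbon steel): 50 < 67.3 ≤ 80 μm/a ⇒ C4

C4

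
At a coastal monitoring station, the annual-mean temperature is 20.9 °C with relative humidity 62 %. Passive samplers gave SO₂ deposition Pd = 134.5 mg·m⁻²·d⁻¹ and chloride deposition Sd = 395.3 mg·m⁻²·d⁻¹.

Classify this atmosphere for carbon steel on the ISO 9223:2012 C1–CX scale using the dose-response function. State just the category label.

carbon steel: T>10 °C ⇒ hinge -0.054·(20.9−10) = -0.5886
  sulphur-dioxide contribution → 43.43 μm/a
  chloride contribution → 74.19 μm/a
  total first-year rate 117.6 μm/a
Category bounds: 80…200 μm/a bracket r_corr ⇒ C5

C5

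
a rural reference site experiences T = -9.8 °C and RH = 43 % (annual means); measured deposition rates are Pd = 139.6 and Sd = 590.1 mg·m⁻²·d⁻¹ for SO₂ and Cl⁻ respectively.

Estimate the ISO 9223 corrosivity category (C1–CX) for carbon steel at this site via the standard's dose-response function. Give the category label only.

C2

carbon steel: temperature factor f = +0.150·(-19.8) = -2.9700
  sulphur-dioxide contribution → 2.799 μm/a
  chloride contribution → 14.88 μm/a
  ⇒ r_corr(carbon steel) = 17.68 μm/a
17.7 μm/a falls in (1.3, 25] for carbon steel → category C2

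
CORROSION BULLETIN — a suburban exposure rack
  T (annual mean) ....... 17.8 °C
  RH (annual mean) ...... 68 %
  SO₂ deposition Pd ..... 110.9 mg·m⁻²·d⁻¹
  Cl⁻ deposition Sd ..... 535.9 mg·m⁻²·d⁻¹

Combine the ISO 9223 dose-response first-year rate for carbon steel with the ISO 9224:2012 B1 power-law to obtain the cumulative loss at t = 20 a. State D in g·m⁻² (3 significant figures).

D(20) = 5.60e+03 g·m⁻²

carbon steel: T>10 °C ⇒ hinge -0.054·(17.8−10) = -0.4212
  sulphur-dioxide contribution → 52.37 μm/a
  chloride contribution → 96.47 μm/a
  ⇒ r_corr(carbon steel) = 148.8 μm/a
Long-term exponent b (ISO 9224 Table 2, B1) = 0.523
  D(20) = 148.8 × 20^0.523 = 148.8 × 4.791 = 713.1 μm
  Mass loss = 713.1 μm × 7.85 g/cm³ = 5598 g·m⁻²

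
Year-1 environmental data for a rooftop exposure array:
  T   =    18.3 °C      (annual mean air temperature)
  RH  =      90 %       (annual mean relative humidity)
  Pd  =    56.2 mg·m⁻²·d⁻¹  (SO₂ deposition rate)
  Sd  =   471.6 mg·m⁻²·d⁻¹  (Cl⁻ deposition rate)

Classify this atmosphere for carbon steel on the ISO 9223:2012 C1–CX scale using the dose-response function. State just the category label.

CX

carbon steel: temperature factor f = -0.054·(8.3) = -0.4482
  SO₂ term: 1.77·56.2^0.52·exp(0.02·90-0.4482) = 55.58
  Sd branch = 0.102·Sd^0.62·e^(0.033·RH+0.04·T) = 187.9 μm/a
  r_corr = 55.58 + 187.9 = 243.5 μm/a
ISO 9223 Table 2 (carbon steel): 200 < 244 ≤ 700 μm/a ⇒ CX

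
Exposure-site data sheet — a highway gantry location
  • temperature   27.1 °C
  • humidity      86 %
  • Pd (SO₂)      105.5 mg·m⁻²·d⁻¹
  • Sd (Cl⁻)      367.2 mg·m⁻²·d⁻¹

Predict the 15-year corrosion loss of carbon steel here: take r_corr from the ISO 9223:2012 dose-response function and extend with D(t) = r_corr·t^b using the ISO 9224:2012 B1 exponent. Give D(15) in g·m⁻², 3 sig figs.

D(15) = 7.92e+03 g·m⁻²

carbon steel: temperature factor f = -0.054·(17.1) = -0.9234
  Pd branch = 1.77·Pd^0.52·e^(0.02·RH+f) = 44.26 μm/a
  Cl⁻ term: 0.102·367.2^0.62·exp(0.033·86+0.04·27.1) = 200.5
  sum: 44.26 + 200.5 → r_corr = 244.8 μm/a
Power-law: D(15) = r_corr · 15^0.523
  D(15) = 244.8 × 15^0.523 = 244.8 × 4.122 = 1009 μm
  Mass loss = 1009 μm × 7.85 g/cm³ = 7920 g·m⁻²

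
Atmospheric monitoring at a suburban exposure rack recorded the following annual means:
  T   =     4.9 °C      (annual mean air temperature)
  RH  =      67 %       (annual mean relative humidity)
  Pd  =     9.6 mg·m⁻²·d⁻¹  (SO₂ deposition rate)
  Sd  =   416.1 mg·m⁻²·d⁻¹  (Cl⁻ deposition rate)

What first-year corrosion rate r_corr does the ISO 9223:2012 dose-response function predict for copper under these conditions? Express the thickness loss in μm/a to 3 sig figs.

copper: temperature factor f = +0.126·(-5.1) = -0.6426
  SO₂ term: 0.0053·9.6^0.26·exp(0.059·67-0.6426) = 0.2614
  Cl⁻ term: 0.01025·416.1^0.27·exp(0.036·67+0.049·4.9) = 0.7408
  r_corr = 0.2614 + 0.7408 = 1.002 μm/a

r_corr = 1.00 μm/a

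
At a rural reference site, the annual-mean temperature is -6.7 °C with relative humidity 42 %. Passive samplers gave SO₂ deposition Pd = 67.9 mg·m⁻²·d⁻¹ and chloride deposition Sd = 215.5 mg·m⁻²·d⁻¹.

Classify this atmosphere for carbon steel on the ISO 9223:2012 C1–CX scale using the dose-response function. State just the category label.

C2

carbon steel: T≤10 °C ⇒ hinge +0.150·(-6.7−10) = -2.5050
  Pd branch = 1.77·Pd^0.52·e^(0.02·RH+f) = 3.002 μm/a
  Sd branch = 0.102·Sd^0.62·e^(0.033·RH+0.04·T) = 8.727 μm/a
  r_corr = 3.002 + 8.727 = 11.73 μm/a
Category bounds: 1.3…25 μm/a bracket r_corr ⇒ C2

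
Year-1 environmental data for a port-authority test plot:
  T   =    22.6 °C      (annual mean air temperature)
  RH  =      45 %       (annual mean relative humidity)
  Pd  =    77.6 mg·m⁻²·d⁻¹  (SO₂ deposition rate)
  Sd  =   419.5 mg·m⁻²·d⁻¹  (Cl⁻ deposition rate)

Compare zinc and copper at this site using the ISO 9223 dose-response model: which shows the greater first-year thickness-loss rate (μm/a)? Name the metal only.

zinc

zinc: f(T) = -0.071·(T−10) [T>10 °C] = -0.8946
  SO₂ term: 0.0129·77.6^0.44·exp(0.046·45-0.8946) = 0.2835
  Cl⁻ term: 0.0175·419.5^0.57·exp(0.008·45+0.085·22.6) = 5.353
  sum: 0.2835 + 5.353 → r_corr = 5.637 μm/a
copper: T>10 °C ⇒ hinge -0.080·(22.6−10) = -1.0080
  SO₂ term: 0.0053·77.6^0.26·exp(0.059·45-1.0080) = 0.08529
  Cl⁻ term: 0.01025·419.5^0.27·exp(0.036·45+0.049·22.6) = 0.8005
  sum: 0.08529 + 0.8005 → r_corr = 0.8858 μm/a
Ordering by μm/a: zinc (5.64) > copper (0.886)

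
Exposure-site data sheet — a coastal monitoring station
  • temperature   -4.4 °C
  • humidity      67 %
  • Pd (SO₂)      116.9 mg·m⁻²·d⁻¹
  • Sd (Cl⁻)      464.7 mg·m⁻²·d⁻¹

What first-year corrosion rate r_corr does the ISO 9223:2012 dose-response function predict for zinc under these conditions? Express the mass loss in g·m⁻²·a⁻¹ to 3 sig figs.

zinc: f(T) = +0.038·(T−10) [T≤10 °C] = -0.5472
  Pd branch = 0.0129·Pd^0.44·e^(0.046·RH+f) = 1.322 μm/a
  Cl⁻ term: 0.0175·464.7^0.57·exp(0.008·67+0.085·-4.4) = 0.6818
  r_corr = 1.322 + 0.6818 = 2.004 μm/a
Convert to mass loss: 2.004 μm/a × 7.14 g/cm³ = 14.31 g·m⁻²·a⁻¹

r_corr = 14.3 g·m⁻²·a⁻¹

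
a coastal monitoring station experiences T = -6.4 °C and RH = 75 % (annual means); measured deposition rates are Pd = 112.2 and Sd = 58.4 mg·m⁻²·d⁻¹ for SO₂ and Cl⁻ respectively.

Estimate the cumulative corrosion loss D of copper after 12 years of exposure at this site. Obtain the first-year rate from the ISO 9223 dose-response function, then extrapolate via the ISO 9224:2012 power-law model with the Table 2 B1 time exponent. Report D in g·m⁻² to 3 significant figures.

D(12) = 24.7 g·m⁻²

copper: temperature factor f = +0.126·(-16.4) = -2.0664
  SO₂ term: 0.0053·112.2^0.26·exp(0.059·75-2.0664) = 0.1912
  Sd branch = 0.01025·Sd^0.27·e^(0.036·RH+0.049·T) = 0.3342 μm/a
  sum: 0.1912 + 0.3342 → r_corr = 0.5255 μm/a
ISO 9224: D(t) = r_corr · t^b with b = 0.667 (copper, B1)
  D(12) = 0.5255 × 12^0.667 = 0.5255 × 5.246 = 2.757 μm
  Mass loss = 2.757 μm × 8.96 g/cm³ = 24.7 g·m⁻²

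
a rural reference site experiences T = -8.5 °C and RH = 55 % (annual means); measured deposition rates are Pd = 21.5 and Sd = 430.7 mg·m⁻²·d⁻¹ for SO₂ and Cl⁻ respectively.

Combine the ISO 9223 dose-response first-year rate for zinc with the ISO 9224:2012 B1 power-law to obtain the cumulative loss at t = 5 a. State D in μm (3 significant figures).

D(5) = 2.69 μm

zinc: T≤10 °C ⇒ hinge +0.038·(-8.5−10) = -0.7030
  SO₂ term: 0.0129·21.5^0.44·exp(0.046·55-0.7030) = 0.3093
  Sd branch = 0.0175·Sd^0.57·e^(0.008·RH+0.085·T) = 0.4186 μm/a
  r_corr = 0.3093 + 0.4186 = 0.7279 μm/a
ISO 9224: D(t) = r_corr · t^b with b = 0.813 (zinc, B1)
  D(5) = 0.7279 × 5^0.813 = 0.7279 × 3.701 = 2.694 μm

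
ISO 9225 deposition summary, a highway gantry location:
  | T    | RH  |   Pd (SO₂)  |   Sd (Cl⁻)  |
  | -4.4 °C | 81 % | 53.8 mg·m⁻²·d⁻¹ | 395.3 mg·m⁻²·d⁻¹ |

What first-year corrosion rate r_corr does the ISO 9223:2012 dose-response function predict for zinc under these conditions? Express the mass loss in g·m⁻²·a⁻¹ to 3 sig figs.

r_corr = 17.7 g·m⁻²·a⁻¹

zinc: temperature factor f = +0.038·(-14.4) = -0.5472
  Pd branch = 0.0129·Pd^0.44·e^(0.046·RH+f) = 1.789 μm/a
  Sd branch = 0.0175·Sd^0.57·e^(0.008·RH+0.085·T) = 0.6955 μm/a
  sum: 1.789 + 0.6955 → r_corr = 2.485 μm/a
Convert to mass loss: 2.485 μm/a × 7.14 g/cm³ = 17.74 g·m⁻²·a⁻¹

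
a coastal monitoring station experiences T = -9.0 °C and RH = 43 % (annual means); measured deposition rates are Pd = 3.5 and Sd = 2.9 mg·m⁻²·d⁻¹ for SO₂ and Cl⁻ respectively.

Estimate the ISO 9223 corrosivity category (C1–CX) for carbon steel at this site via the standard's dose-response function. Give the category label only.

C1

carbon steel: T≤10 °C ⇒ hinge +0.150·(-9.0−10) = -2.8500
  SO₂ term: 1.77·3.5^0.52·exp(0.02·43-2.8500) = 0.4641
  Sd branch = 0.102·Sd^0.62·e^(0.033·RH+0.04·T) = 0.5691 μm/a
  sum: 0.4641 + 0.5691 → r_corr = 1.033 μm/a
ISO 9223 Table 2 (carbon steel): 0 < 1.03 ≤ 1.3 μm/a ⇒ C1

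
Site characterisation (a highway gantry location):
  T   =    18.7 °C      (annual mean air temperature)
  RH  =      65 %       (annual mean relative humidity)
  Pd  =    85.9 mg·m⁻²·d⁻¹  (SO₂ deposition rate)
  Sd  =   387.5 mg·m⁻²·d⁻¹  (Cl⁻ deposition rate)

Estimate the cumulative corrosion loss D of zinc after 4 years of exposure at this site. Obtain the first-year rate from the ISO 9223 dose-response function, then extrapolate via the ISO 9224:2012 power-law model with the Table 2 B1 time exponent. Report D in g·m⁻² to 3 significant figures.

D(4) = 117 g·m⁻²

zinc: T>10 °C ⇒ hinge -0.071·(18.7−10) = -0.6177
  Pd branch = 0.0129·Pd^0.44·e^(0.046·RH+f) = 0.9813 μm/a
  Cl⁻ term: 0.0175·387.5^0.57·exp(0.008·65+0.085·18.7) = 4.31
  r_corr = 0.9813 + 4.31 = 5.292 μm/a
Long-term exponent b (ISO 9224 Table 2, B1) = 0.813
  D(4) = 5.292 × 4^0.813 = 5.292 × 3.087 = 16.33 μm
  Mass loss = 16.33 μm × 7.14 g/cm³ = 116.6 g·m⁻²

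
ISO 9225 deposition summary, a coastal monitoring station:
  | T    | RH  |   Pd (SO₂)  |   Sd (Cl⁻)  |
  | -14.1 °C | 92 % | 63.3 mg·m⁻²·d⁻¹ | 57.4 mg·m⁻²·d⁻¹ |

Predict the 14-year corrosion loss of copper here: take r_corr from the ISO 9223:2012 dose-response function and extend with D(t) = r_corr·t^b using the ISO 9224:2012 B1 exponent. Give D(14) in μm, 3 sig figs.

D(14) = 3.44 μm

copper: T≤10 °C ⇒ hinge +0.126·(-14.1−10) = -3.0366
  sulphur-dioxide contribution → 0.1703 μm/a
  chloride contribution → 0.4207 μm/a
  total first-year rate 0.591 μm/a
Power-law: D(14) = r_corr · 14^0.667
  D(14) = 0.591 × 14^0.667 = 0.591 × 5.814 = 3.436 μm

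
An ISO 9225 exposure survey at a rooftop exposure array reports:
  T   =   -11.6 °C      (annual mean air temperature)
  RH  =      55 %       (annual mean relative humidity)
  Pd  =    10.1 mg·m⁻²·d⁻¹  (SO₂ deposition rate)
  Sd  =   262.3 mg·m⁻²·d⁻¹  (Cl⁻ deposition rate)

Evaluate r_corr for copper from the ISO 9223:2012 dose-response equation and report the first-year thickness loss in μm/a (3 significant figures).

r_corr = 0.205 μm/a

copper: f(T) = +0.126·(T−10) [T≤10 °C] = -2.7216
  SO₂ term: 0.0053·10.1^0.26·exp(0.059·55-2.7216) = 0.01632
  Sd branch = 0.01025·Sd^0.27·e^(0.036·RH+0.049·T) = 0.1892 μm/a
  sum: 0.01632 + 0.1892 → r_corr = 0.2055 μm/a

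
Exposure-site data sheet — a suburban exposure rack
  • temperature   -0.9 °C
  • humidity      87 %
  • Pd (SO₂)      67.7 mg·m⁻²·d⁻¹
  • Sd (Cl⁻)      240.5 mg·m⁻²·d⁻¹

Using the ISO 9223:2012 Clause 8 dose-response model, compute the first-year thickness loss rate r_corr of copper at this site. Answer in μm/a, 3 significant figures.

r_corr = 1.67 μm/a

copper: f(T) = +0.126·(T−10) [T≤10 °C] = -1.3734
  sulphur-dioxide contribution → 0.6808 μm/a
  chloride contribution → 0.9878 μm/a
  total first-year rate 1.669 μm/a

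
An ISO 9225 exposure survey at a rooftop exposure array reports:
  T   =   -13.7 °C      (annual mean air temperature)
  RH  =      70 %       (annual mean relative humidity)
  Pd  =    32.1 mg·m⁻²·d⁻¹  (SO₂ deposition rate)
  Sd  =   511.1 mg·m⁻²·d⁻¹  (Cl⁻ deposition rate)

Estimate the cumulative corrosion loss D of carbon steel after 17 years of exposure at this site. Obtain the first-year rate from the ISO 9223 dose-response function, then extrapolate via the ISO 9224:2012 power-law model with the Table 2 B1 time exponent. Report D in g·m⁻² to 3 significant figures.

carbon steel: T≤10 °C ⇒ hinge +0.150·(-13.7−10) = -3.5550
  sulphur-dioxide contribution → 1.246 μm/a
  chloride contribution → 28.39 μm/a
  ⇒ r_corr(carbon steel) = 29.63 μm/a
Long-term exponent b (ISO 9224 Table 2, B1) = 0.523
  D(17) = 29.63 × 17^0.523 = 29.63 × 4.401 = 130.4 μm
  Mass loss = 130.4 μm × 7.85 g/cm³ = 1024 g·m⁻²

D(17) = 1.02e+03 g·m⁻²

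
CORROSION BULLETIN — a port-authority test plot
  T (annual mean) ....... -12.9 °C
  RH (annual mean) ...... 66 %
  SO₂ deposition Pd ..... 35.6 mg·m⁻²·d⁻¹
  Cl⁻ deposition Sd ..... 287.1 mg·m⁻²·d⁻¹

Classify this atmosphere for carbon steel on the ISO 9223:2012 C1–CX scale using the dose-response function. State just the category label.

carbon steel: f(T) = +0.150·(T−10) [T≤10 °C] = -3.4350
  SO₂ term: 1.77·35.6^0.52·exp(0.02·66-3.4350) = 1.368
  Cl⁻ term: 0.102·287.1^0.62·exp(0.033·66+0.04·-12.9) = 17.96
  sum: 1.368 + 17.96 → r_corr = 19.33 μm/a
19.3 μm/a falls in (1.3, 25] for carbon steel → category C2

C2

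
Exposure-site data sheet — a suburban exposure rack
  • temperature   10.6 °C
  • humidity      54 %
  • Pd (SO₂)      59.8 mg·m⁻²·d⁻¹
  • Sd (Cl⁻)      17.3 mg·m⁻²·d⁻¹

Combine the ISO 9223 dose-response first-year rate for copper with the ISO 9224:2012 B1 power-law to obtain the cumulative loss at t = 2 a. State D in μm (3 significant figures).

copper: T>10 °C ⇒ hinge -0.080·(10.6−10) = -0.0480
  Pd branch = 0.0053·Pd^0.26·e^(0.059·RH+f) = 0.354 μm/a
  Cl⁻ term: 0.01025·17.3^0.27·exp(0.036·54+0.049·10.6) = 0.2599
  r_corr = 0.354 + 0.2599 = 0.6139 μm/a
Power-law: D(2) = r_corr · 2^0.667
  D(2) = 0.6139 × 2^0.667 = 0.6139 × 1.588 = 0.9748 μm

D(2) = 0.975 μm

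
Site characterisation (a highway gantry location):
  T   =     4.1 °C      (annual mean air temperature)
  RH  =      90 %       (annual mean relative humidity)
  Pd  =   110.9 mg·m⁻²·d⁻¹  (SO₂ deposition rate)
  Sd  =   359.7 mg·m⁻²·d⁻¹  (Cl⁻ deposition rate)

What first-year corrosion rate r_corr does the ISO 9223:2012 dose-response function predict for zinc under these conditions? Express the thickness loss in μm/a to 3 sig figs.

zinc: temperature factor f = +0.038·(-5.9) = -0.2242
  sulphur-dioxide contribution → 5.14 μm/a
  chloride contribution → 1.459 μm/a
  ⇒ r_corr(zinc) = 6.599 μm/a

r_corr = 6.60 μm/a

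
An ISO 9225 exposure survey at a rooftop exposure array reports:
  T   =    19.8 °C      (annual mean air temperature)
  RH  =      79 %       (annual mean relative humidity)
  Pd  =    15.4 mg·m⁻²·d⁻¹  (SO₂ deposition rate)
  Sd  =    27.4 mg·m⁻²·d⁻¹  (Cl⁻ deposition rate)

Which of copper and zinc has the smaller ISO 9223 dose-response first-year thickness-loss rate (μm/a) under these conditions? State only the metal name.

copper

copper: temperature factor f = -0.080·(9.8) = -0.7840
  sulphur-dioxide contribution → 0.5209 μm/a
  chloride contribution → 1.136 μm/a
  ⇒ r_corr(copper) = 1.657 μm/a
zinc: T>10 °C ⇒ hinge -0.071·(19.8−10) = -0.6958
  sulphur-dioxide contribution → 0.8112 μm/a
  chloride contribution → 1.169 μm/a
  ⇒ r_corr(zinc) = 1.981 μm/a
Ordering by μm/a: zinc (1.98) > copper (1.66)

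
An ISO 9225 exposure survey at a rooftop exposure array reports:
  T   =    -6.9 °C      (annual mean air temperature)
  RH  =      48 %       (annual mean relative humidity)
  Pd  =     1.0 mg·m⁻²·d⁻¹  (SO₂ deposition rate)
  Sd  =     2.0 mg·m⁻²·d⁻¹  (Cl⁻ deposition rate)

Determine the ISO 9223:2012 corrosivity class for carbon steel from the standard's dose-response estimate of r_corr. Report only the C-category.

C1

carbon steel: T≤10 °C ⇒ hinge +0.150·(-6.9−10) = -2.5350
  SO₂ term: 1.77·1.0^0.52·exp(0.02·48-2.5350) = 0.3664
  Cl⁻ term: 0.102·2.0^0.62·exp(0.033·48+0.04·-6.9) = 0.5798
  r_corr = 0.3664 + 0.5798 = 0.9462 μm/a
0.946 μm/a falls in (0, 1.3] for carbon steel → category C1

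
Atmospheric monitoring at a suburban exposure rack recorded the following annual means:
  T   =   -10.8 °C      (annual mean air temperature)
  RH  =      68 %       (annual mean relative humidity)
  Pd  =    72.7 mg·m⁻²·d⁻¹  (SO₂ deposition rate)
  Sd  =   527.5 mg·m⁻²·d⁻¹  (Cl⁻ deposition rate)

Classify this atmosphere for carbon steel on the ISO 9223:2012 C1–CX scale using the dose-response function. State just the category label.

C3

carbon steel: f(T) = +0.150·(T−10) [T≤10 °C] = -3.1200
  Pd branch = 1.77·Pd^0.52·e^(0.02·RH+f) = 2.829 μm/a
  Cl⁻ term: 0.102·527.5^0.62·exp(0.033·68+0.04·-10.8) = 30.43
  sum: 2.829 + 30.43 → r_corr = 33.26 μm/a
33.3 μm/a falls in (25, 50] for carbon steel → category C3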